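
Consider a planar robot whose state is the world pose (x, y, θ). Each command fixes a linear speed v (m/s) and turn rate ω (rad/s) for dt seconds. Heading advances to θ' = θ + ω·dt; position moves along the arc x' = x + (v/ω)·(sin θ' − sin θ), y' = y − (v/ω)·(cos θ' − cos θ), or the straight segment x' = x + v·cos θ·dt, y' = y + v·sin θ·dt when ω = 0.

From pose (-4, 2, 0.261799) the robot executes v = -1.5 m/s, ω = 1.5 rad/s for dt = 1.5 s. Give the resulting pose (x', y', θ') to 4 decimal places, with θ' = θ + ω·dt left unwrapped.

θ' = 0.2618 + 1.5·1.5 = 2.5118
R = v/ω = -1.5/1.5 = -1.0000
x' = -4 + -1.0000·(sin 2.5118 − sin 0.2618) = -4.3302
y' = 2 − -1.0000·(cos 2.5118 − cos 0.2618) = 0.2259

(-4.3302, 0.2259, 2.5118)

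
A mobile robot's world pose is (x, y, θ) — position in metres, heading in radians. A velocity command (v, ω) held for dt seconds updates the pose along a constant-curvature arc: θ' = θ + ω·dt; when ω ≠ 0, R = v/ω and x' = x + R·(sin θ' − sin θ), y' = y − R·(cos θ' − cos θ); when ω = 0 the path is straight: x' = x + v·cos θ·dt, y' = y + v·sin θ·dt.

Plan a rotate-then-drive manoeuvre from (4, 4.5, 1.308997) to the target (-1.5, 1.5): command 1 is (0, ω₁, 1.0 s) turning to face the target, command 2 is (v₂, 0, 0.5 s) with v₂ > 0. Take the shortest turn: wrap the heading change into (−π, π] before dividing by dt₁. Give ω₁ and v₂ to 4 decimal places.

heading to target = atan2(1.5−4.5, -1.5−4) = -2.6422
Δθ = wrap(-2.6422 − 1.3090) = 2.3319; ω₁ = Δθ/dt₁ = 2.3319
distance = √((-1.5−4)² + (1.5−4.5)²) = 6.2650; v₂ = distance/dt₂ = 12.5300

ω₁ = 2.3319, v₂ = 12.5300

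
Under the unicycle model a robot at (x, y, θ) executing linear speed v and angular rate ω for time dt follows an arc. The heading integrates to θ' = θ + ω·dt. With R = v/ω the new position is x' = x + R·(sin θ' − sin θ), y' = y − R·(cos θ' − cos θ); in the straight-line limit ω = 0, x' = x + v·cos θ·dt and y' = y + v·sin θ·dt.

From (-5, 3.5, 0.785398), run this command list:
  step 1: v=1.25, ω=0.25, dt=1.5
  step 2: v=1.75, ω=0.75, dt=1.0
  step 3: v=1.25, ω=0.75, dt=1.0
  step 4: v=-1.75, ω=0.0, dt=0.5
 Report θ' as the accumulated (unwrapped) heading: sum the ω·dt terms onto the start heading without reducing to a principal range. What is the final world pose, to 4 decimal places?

step 1: θ'=1.1604 (R=5.0000) → pose (-3.9507, 5.0407, 1.1604)
step 2: θ'=1.9104 (R=2.3333) → pose (-3.8902, 6.7489, 1.9104)
step 3: θ'=2.6604 (R=1.6667) → pose (-4.6903, 7.6711, 2.6604)
step 4: θ'=2.6604 (straight) → pose (-3.9147, 7.2661, 2.6604)

(-3.9147, 7.2661, 2.6604)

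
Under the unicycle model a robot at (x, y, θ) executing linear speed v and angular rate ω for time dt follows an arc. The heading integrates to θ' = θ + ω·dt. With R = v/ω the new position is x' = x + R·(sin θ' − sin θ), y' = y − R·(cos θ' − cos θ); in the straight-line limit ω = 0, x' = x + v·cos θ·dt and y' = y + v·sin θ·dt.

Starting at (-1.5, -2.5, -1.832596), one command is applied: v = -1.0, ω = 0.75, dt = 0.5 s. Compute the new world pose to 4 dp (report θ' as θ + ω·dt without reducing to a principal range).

θ' = -1.8326 + 0.75·0.5 = -1.4576
R = v/ω = -1.0/0.75 = -1.3333
x' = -1.5 + -1.3333·(sin -1.4576 − sin -1.8326) = -1.4631
y' = -2.5 − -1.3333·(cos -1.4576 − cos -1.8326) = -2.0043

(-1.4631, -2.0043, -1.4576)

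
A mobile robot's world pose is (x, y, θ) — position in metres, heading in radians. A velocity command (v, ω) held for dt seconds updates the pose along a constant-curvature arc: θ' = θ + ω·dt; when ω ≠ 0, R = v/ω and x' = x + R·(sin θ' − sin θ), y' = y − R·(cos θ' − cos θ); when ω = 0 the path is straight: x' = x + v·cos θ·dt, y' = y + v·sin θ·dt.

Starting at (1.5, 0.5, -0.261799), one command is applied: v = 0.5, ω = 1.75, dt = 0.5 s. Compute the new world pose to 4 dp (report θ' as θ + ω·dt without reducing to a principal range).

(1.7384, 0.5423, 0.6132)

θ' = -0.2618 + 1.75·0.5 = 0.6132
R = v/ω = 0.5/1.75 = 0.2857
x' = 1.5 + 0.2857·(sin 0.6132 − sin -0.2618) = 1.7384
y' = 0.5 − 0.2857·(cos 0.6132 − cos -0.2618) = 0.5423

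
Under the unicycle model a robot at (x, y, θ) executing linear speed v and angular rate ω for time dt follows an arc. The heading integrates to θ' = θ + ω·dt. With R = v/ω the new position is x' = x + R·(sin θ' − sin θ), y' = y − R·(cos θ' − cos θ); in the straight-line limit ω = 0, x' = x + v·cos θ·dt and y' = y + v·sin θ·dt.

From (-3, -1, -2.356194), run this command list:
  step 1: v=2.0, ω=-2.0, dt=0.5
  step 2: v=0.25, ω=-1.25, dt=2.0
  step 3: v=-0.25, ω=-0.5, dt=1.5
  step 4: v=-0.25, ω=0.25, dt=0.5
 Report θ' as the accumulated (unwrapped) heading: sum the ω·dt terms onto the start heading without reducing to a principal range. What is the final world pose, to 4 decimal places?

(-4.4468, -0.8794, -6.4812)

step 1: θ'=-3.3562 (R=-1.0000) → pose (-3.9201, -1.2700, -3.3562)
step 2: θ'=-5.8562 (R=-0.2000) → pose (-3.9603, -0.8925, -5.8562)
step 3: θ'=-6.6062 (R=0.5000) → pose (-4.3261, -0.9115, -6.6062)
step 4: θ'=-6.4812 (R=-1.0000) → pose (-4.4468, -0.8794, -6.4812)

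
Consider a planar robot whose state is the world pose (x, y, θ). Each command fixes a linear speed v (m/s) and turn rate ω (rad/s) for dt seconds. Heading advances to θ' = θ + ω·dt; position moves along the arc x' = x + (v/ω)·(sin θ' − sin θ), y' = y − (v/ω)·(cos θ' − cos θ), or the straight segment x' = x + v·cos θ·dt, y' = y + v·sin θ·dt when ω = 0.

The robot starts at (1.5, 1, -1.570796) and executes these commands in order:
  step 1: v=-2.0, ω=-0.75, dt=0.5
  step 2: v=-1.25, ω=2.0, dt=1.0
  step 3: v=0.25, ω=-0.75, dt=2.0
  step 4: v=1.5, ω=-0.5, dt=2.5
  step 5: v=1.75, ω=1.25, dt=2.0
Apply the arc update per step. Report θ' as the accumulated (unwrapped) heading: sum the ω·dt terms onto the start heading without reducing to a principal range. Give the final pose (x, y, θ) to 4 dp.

step 1: θ'=-1.9458 (R=2.6667) → pose (1.6853, 1.9767, -1.9458)
step 2: θ'=0.0542 (R=-0.6250) → pose (1.0699, 2.8297, 0.0542)
step 3: θ'=-1.4458 (R=-0.3333) → pose (1.4187, 2.5384, -1.4458)
step 4: θ'=-2.6958 (R=-3.0000) → pose (-0.2644, -0.5424, -2.6958)
step 5: θ'=-0.1958 (R=1.4000) → pose (0.0669, -3.1788, -0.1958)

(0.0669, -3.1788, -0.1958)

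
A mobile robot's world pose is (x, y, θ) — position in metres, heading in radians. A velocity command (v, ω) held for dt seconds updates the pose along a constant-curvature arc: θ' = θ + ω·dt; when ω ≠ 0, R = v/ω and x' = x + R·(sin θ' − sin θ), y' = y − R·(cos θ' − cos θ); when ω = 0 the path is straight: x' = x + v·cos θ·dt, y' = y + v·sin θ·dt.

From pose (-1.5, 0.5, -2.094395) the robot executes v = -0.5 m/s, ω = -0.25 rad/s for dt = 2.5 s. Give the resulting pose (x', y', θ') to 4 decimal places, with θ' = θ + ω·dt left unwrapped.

(-0.5875, 1.3244, -2.7194)

θ' = -2.0944 + -0.25·2.5 = -2.7194
R = v/ω = -0.5/-0.25 = 2.0000
x' = -1.5 + 2.0000·(sin -2.7194 − sin -2.0944) = -0.5875
y' = 0.5 − 2.0000·(cos -2.7194 − cos -2.0944) = 1.3244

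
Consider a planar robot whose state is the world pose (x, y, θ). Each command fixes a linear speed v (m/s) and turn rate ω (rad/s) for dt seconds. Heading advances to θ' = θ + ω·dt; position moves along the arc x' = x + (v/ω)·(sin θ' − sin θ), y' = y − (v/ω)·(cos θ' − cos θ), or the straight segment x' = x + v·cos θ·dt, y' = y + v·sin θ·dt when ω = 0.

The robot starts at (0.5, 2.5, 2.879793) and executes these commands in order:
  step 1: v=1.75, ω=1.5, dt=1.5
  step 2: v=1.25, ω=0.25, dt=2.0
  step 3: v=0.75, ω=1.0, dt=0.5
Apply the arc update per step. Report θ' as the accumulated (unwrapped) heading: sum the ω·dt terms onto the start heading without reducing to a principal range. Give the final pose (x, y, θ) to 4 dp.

(1.0042, -1.1887, 6.1298)

step 1: θ'=5.1298 (R=1.1667) → pose (-0.8685, 0.9001, 5.1298)
step 2: θ'=5.6298 (R=5.0000) → pose (0.6628, -1.0431, 5.6298)
step 3: θ'=6.1298 (R=0.7500) → pose (1.0042, -1.1887, 6.1298)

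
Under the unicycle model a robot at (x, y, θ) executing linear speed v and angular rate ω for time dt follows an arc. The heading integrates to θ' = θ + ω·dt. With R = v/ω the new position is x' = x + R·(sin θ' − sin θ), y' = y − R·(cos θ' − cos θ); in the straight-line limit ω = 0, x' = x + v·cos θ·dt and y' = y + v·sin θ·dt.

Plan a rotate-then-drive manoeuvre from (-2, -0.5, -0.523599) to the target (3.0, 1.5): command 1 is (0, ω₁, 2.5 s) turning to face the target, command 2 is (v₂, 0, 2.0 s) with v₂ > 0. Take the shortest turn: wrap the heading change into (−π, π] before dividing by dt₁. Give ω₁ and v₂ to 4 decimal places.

ω₁ = 0.3616, v₂ = 2.6926

heading to target = atan2(1.5−-0.5, 3−-2) = 0.3805
Δθ = wrap(0.3805 − -0.5236) = 0.9041; ω₁ = Δθ/dt₁ = 0.3616
distance = √((3−-2)² + (1.5−-0.5)²) = 5.3852; v₂ = distance/dt₂ = 2.6926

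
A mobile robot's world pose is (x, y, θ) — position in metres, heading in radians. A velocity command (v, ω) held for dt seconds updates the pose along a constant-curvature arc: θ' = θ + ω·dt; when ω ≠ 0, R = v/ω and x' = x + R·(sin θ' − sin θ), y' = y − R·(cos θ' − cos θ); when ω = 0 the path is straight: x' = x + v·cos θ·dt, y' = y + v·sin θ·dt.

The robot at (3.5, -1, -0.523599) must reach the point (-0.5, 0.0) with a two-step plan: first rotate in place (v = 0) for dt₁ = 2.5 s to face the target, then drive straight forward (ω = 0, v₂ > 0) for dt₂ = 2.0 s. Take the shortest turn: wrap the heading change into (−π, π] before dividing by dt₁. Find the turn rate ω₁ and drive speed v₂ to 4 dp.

ω₁ = -1.1452, v₂ = 2.0616

heading to target = atan2(0−-1, -0.5−3.5) = 2.8966
Δθ = wrap(2.8966 − -0.5236) = -2.8630; ω₁ = Δθ/dt₁ = -1.1452
distance = √((-0.5−3.5)² + (0−-1)²) = 4.1231; v₂ = distance/dt₂ = 2.0616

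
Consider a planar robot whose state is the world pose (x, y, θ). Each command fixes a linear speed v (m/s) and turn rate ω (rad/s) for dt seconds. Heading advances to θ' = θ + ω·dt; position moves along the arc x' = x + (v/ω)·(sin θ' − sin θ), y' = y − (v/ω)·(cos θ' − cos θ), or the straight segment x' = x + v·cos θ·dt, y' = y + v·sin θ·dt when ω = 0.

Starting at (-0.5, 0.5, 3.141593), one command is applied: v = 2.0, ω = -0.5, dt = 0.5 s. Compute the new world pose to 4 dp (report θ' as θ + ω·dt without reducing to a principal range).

(-1.4896, 0.6243, 2.8916)

θ' = 3.1416 + -0.5·0.5 = 2.8916
R = v/ω = 2.0/-0.5 = -4.0000
x' = -0.5 + -4.0000·(sin 2.8916 − sin 3.1416) = -1.4896
y' = 0.5 − -4.0000·(cos 2.8916 − cos 3.1416) = 0.6243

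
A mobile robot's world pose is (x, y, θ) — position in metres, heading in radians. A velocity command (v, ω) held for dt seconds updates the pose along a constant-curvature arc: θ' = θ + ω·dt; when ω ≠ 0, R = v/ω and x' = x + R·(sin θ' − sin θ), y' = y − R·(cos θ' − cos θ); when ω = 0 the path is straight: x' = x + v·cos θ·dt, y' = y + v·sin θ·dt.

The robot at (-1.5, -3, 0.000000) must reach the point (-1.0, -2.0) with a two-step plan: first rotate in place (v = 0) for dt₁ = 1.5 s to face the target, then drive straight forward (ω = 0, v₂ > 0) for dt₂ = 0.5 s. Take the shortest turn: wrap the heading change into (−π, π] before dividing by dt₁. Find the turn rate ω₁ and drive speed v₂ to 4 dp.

heading to target = atan2(-2−-3, -1−-1.5) = 1.1071
Δθ = wrap(1.1071 − 0.0000) = 1.1071; ω₁ = Δθ/dt₁ = 0.7381
distance = √((-1−-1.5)² + (-2−-3)²) = 1.1180; v₂ = distance/dt₂ = 2.2361

ω₁ = 0.7381, v₂ = 2.2361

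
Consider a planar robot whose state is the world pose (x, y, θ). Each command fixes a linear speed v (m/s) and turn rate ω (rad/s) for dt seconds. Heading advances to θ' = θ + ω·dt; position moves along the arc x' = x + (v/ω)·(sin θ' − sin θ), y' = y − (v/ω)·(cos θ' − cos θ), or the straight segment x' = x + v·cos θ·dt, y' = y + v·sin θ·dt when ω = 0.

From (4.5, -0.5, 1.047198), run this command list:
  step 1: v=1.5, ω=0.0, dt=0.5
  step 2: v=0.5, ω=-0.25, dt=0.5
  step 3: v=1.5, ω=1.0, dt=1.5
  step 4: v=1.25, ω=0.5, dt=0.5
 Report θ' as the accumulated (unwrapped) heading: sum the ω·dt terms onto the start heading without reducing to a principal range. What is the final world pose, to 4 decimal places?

step 1: θ'=1.0472 (straight) → pose (4.8750, 0.1495, 1.0472)
step 2: θ'=0.9222 (R=-2.0000) → pose (5.0132, 0.3577, 0.9222)
step 3: θ'=2.4222 (R=1.5000) → pose (4.8062, 2.3921, 2.4222)
step 4: θ'=2.6722 (R=2.5000) → pose (4.2897, 2.7412, 2.6722)

(4.2897, 2.7412, 2.6722)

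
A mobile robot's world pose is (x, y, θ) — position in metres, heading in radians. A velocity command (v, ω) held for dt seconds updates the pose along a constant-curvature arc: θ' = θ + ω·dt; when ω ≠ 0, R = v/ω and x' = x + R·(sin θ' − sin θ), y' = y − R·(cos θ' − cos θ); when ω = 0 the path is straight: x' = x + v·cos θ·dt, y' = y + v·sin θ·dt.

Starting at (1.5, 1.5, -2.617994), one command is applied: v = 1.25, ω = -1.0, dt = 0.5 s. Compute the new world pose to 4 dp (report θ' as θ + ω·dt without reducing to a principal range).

θ' = -2.6180 + -1.0·0.5 = -3.1180
R = v/ω = 1.25/-1.0 = -1.2500
x' = 1.5 + -1.2500·(sin -3.1180 − sin -2.6180) = 0.9045
y' = 1.5 − -1.2500·(cos -3.1180 − cos -2.6180) = 1.3329

(0.9045, 1.3329, -3.1180)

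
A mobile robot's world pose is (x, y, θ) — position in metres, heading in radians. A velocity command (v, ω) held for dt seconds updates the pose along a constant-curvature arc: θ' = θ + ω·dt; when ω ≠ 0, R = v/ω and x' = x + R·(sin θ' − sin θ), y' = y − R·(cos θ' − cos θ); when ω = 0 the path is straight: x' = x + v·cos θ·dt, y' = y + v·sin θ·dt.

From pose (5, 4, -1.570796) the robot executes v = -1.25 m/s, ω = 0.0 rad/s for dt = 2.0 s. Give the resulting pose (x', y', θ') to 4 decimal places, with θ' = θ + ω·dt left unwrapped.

(5.0000, 6.5000, -1.5708)

θ' = -1.5708 + 0.0·2.0 = -1.5708
ω = 0 → straight: x' = 5 + -1.25·cos(-1.5708)·2.0 = 5.0000
y' = 4 + -1.25·sin(-1.5708)·2.0 = 6.5000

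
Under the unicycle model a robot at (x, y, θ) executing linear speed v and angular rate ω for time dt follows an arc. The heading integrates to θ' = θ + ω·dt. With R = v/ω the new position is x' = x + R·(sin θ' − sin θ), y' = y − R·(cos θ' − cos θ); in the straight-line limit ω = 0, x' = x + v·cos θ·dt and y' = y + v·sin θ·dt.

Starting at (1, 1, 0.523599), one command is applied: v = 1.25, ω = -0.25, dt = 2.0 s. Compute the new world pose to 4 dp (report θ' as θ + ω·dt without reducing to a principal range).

(3.3820, 1.6685, 0.0236)

θ' = 0.5236 + -0.25·2.0 = 0.0236
R = v/ω = 1.25/-0.25 = -5.0000
x' = 1 + -5.0000·(sin 0.0236 − sin 0.5236) = 3.3820
y' = 1 − -5.0000·(cos 0.0236 − cos 0.5236) = 1.6685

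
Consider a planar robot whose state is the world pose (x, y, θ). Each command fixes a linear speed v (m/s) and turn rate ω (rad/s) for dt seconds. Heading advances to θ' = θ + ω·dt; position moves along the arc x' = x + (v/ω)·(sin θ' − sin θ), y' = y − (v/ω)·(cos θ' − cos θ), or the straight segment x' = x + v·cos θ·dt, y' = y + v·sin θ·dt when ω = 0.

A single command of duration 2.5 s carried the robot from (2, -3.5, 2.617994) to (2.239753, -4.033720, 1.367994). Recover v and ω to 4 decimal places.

Δθ = 1.367994 − 2.617994 = -1.250000
ω = Δθ/dt = -1.250000/2.5 = -0.5000
R = −Δy/(cos θ' − cos θ) = 0.5000
v = R·ω = 0.5000·-0.5000 = -0.2500

v = -0.2500, ω = -0.5000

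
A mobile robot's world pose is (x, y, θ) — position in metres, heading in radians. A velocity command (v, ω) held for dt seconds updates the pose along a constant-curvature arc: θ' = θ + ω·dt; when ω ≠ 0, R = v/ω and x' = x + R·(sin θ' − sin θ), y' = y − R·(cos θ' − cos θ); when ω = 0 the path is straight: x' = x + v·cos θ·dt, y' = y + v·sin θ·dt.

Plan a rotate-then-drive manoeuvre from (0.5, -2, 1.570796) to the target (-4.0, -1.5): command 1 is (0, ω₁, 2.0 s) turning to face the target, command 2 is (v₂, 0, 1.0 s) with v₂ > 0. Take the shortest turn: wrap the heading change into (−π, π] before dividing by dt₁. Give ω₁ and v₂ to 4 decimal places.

heading to target = atan2(-1.5−-2, -4−0.5) = 3.0309
Δθ = wrap(3.0309 − 1.5708) = 1.4601; ω₁ = Δθ/dt₁ = 0.7301
distance = √((-4−0.5)² + (-1.5−-2)²) = 4.5277; v₂ = distance/dt₂ = 4.5277

ω₁ = 0.7301, v₂ = 4.5277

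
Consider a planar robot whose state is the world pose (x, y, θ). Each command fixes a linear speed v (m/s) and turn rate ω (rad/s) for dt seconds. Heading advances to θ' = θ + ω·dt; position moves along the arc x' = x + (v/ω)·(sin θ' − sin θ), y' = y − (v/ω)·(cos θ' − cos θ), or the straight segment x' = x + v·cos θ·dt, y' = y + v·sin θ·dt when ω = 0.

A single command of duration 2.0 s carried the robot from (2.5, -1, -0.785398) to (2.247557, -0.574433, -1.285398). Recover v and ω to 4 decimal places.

Δθ = -1.285398 − -0.785398 = -0.500000
ω = Δθ/dt = -0.500000/2.0 = -0.2500
R = −Δy/(cos θ' − cos θ) = 1.0000
v = R·ω = 1.0000·-0.2500 = -0.2500

v = -0.2500, ω = -0.2500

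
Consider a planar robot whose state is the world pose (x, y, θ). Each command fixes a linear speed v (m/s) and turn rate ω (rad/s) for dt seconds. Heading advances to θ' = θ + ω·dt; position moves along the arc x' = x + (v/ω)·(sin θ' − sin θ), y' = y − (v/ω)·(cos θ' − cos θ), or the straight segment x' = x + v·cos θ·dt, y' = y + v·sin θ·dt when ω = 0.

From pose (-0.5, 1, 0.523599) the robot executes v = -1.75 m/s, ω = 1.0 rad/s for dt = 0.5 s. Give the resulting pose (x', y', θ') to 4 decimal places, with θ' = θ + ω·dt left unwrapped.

θ' = 0.5236 + 1.0·0.5 = 1.0236
R = v/ω = -1.75/1.0 = -1.7500
x' = -0.5 + -1.7500·(sin 1.0236 − sin 0.5236) = -1.1195
y' = 1 − -1.7500·(cos 1.0236 − cos 0.5236) = 0.3950

(-1.1195, 0.3950, 1.0236)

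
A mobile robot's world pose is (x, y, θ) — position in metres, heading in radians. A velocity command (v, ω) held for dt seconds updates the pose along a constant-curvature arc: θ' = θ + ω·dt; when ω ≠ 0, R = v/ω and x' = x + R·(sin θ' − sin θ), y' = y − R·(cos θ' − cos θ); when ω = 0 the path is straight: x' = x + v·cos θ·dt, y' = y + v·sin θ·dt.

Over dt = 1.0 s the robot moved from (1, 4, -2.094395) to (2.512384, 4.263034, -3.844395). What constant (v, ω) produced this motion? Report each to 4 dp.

Δθ = -3.844395 − -2.094395 = -1.750000
ω = Δθ/dt = -1.750000/1.0 = -1.7500
R = Δx/(sin θ' − sin θ) = 1.0000
v = R·ω = 1.0000·-1.7500 = -1.7500

v = -1.7500, ω = -1.7500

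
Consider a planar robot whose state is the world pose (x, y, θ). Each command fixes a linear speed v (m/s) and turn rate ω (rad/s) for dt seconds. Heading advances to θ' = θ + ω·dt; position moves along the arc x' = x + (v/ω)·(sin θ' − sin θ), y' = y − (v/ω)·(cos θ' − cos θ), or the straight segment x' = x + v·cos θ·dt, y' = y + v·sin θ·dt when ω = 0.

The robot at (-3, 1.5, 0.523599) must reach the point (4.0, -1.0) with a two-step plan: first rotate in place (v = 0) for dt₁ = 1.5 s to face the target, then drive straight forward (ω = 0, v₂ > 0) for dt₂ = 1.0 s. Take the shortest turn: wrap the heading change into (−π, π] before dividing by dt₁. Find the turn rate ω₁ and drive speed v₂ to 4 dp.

ω₁ = -0.5777, v₂ = 7.4330

heading to target = atan2(-1−1.5, 4−-3) = -0.3430
Δθ = wrap(-0.3430 − 0.5236) = -0.8666; ω₁ = Δθ/dt₁ = -0.5777
distance = √((4−-3)² + (-1−1.5)²) = 7.4330; v₂ = distance/dt₂ = 7.4330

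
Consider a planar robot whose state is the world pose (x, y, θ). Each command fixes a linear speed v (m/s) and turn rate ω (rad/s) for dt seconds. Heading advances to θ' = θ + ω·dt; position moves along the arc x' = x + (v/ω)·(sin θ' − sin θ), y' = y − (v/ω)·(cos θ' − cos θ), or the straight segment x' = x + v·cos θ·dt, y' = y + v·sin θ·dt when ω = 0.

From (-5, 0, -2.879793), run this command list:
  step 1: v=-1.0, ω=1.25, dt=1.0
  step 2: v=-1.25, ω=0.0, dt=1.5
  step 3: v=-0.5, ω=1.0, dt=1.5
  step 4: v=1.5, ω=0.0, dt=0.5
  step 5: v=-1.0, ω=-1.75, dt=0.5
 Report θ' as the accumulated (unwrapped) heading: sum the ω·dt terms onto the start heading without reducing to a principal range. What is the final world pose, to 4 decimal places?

step 1: θ'=-1.6298 (R=-0.8000) → pose (-4.4084, 0.7256, -1.6298)
step 2: θ'=-1.6298 (straight) → pose (-4.2979, 2.5973, -1.6298)
step 3: θ'=-0.1298 (R=-0.5000) → pose (-4.7323, 3.1226, -0.1298)
step 4: θ'=-0.1298 (straight) → pose (-3.9886, 3.0255, -0.1298)
step 5: θ'=-1.0048 (R=0.5714) → pose (-4.3970, 3.2857, -1.0048)

(-4.3970, 3.2857, -1.0048)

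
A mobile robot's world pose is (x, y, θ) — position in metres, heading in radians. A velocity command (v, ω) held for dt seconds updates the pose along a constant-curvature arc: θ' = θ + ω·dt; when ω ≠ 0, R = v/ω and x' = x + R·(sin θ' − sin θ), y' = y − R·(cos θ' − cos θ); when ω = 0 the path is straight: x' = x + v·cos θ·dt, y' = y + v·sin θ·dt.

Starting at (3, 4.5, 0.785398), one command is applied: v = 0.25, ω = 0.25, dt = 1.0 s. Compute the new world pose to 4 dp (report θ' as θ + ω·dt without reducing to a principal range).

(3.1530, 4.6969, 1.0354)

θ' = 0.7854 + 0.25·1.0 = 1.0354
R = v/ω = 0.25/0.25 = 1.0000
x' = 3 + 1.0000·(sin 1.0354 − sin 0.7854) = 3.1530
y' = 4.5 − 1.0000·(cos 1.0354 − cos 0.7854) = 4.6969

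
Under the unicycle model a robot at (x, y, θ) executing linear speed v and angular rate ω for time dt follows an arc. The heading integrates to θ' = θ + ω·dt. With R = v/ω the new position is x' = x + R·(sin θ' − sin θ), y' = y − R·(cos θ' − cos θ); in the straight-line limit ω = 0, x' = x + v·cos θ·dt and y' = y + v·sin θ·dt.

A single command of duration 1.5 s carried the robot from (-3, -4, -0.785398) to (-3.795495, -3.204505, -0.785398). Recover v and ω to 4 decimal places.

v = -0.7500, ω = 0.0000

Δθ = -0.785398 − -0.785398 = 0.000000
ω = Δθ/dt = 0.000000/1.5 = 0.0000
ω = 0 → v = (Δx·cos θ + Δy·sin θ)/dt = -0.7500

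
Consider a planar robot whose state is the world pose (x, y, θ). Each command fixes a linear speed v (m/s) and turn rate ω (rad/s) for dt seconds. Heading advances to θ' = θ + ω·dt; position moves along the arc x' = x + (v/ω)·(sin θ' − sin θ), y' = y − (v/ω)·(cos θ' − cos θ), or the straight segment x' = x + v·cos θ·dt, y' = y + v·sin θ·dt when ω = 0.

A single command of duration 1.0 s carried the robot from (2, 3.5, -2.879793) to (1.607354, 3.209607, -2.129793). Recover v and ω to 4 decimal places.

Δθ = -2.129793 − -2.879793 = 0.750000
ω = Δθ/dt = 0.750000/1.0 = 0.7500
R = Δx/(sin θ' − sin θ) = 0.6667
v = R·ω = 0.6667·0.7500 = 0.5000

v = 0.5000, ω = 0.7500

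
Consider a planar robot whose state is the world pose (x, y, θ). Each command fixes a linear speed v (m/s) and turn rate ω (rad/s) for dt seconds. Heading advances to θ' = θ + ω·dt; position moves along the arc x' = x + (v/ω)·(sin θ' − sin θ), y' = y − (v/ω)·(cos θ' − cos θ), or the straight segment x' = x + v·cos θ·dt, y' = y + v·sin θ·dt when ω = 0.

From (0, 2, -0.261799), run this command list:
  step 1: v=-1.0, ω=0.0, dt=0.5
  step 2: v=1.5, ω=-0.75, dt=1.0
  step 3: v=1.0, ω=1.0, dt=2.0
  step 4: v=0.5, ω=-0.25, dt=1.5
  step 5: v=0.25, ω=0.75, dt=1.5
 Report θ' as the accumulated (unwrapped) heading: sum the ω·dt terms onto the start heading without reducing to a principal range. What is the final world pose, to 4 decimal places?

(3.0337, 2.1018, 1.7382)

step 1: θ'=-0.2618 (straight) → pose (-0.4830, 2.1294, -0.2618)
step 2: θ'=-1.0118 (R=-2.0000) → pose (0.6950, 1.2582, -1.0118)
step 3: θ'=0.9882 (R=1.0000) → pose (2.3778, 1.2384, 0.9882)
step 4: θ'=0.6132 (R=-2.0000) → pose (2.8969, 1.7736, 0.6132)
step 5: θ'=1.7382 (R=0.3333) → pose (3.0337, 2.1018, 1.7382)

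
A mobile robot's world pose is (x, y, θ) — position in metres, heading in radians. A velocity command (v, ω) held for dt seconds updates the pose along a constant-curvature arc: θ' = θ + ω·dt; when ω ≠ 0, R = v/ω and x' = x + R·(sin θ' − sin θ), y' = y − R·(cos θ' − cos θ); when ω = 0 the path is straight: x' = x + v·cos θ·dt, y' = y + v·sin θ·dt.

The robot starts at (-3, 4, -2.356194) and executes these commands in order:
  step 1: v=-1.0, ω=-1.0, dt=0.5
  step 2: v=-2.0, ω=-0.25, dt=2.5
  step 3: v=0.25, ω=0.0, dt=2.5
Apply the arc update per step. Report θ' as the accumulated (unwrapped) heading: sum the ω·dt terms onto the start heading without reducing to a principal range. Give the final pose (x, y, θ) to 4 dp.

step 1: θ'=-2.8562 (R=1.0000) → pose (-2.5744, 4.2524, -2.8562)
step 2: θ'=-3.4812 (R=8.0000) → pose (2.3428, 4.1191, -3.4812)
step 3: θ'=-3.4812 (straight) → pose (1.7535, 4.3273, -3.4812)

(1.7535, 4.3273, -3.4812)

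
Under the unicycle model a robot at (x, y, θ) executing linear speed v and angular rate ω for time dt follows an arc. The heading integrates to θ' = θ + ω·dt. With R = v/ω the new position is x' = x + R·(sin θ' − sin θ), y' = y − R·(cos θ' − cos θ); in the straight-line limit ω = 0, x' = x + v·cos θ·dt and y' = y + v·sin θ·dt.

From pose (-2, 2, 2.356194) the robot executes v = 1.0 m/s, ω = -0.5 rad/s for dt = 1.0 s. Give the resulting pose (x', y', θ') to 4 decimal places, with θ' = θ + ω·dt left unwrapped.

θ' = 2.3562 + -0.5·1.0 = 1.8562
R = v/ω = 1.0/-0.5 = -2.0000
x' = -2 + -2.0000·(sin 1.8562 − sin 2.3562) = -2.5049
y' = 2 − -2.0000·(cos 1.8562 − cos 2.3562) = 2.8511

(-2.5049, 2.8511, 1.8562)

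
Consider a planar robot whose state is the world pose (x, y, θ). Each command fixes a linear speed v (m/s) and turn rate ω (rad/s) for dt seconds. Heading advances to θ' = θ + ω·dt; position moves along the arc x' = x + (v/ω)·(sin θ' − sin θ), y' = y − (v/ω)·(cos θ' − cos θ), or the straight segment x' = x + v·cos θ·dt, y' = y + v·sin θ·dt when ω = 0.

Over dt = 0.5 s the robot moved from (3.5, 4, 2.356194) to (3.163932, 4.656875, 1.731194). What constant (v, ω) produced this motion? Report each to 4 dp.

Δθ = 1.731194 − 2.356194 = -0.625000
ω = Δθ/dt = -0.625000/0.5 = -1.2500
R = −Δy/(cos θ' − cos θ) = -1.2000
v = R·ω = -1.2000·-1.2500 = 1.5000

v = 1.5000, ω = -1.2500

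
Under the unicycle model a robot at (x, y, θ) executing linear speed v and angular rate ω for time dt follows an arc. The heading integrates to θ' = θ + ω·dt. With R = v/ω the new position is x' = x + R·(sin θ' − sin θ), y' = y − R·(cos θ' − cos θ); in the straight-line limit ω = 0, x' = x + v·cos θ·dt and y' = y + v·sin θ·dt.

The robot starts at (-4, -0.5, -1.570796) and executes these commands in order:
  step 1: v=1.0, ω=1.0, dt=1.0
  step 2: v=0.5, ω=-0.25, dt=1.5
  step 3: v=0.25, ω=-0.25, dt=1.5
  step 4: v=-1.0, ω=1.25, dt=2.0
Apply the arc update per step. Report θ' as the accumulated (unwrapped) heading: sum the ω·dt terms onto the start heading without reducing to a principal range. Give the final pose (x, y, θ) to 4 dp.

step 1: θ'=-0.5708 (R=1.0000) → pose (-3.5403, -1.3415, -0.5708)
step 2: θ'=-0.9458 (R=-2.0000) → pose (-2.9990, -1.8542, -0.9458)
step 3: θ'=-1.3208 (R=-1.0000) → pose (-2.8410, -2.1919, -1.3208)
step 4: θ'=1.1792 (R=-0.8000) → pose (-4.3556, -2.0845, 1.1792)

(-4.3556, -2.0845, 1.1792)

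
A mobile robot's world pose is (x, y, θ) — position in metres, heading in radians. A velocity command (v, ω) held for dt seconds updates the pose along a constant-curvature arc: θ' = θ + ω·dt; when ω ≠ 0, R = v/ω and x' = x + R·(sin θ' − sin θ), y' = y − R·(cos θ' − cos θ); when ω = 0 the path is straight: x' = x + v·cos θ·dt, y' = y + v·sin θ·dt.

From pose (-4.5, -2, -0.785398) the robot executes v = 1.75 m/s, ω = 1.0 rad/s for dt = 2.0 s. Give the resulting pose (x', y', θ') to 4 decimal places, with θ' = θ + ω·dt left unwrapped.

θ' = -0.7854 + 1.0·2.0 = 1.2146
R = v/ω = 1.75/1.0 = 1.7500
x' = -4.5 + 1.7500·(sin 1.2146 − sin -0.7854) = -1.6224
y' = -2 − 1.7500·(cos 1.2146 − cos -0.7854) = -1.3728

(-1.6224, -1.3728, 1.2146)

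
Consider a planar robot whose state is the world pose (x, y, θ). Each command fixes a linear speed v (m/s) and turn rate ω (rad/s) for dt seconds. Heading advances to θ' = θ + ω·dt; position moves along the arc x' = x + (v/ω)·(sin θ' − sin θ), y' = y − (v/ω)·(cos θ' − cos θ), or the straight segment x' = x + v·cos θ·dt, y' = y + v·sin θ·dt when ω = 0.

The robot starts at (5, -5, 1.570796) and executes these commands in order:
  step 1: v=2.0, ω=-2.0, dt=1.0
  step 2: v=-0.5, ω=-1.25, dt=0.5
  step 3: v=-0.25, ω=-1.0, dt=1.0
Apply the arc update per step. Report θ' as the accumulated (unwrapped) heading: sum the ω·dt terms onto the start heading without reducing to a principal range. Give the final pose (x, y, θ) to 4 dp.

step 1: θ'=-0.4292 (R=-1.0000) → pose (6.4161, -4.0907, -0.4292)
step 2: θ'=-1.0542 (R=0.4000) → pose (6.2348, -3.9246, -1.0542)
step 3: θ'=-2.0542 (R=0.2500) → pose (6.2308, -3.6849, -2.0542)

(6.2308, -3.6849, -2.0542)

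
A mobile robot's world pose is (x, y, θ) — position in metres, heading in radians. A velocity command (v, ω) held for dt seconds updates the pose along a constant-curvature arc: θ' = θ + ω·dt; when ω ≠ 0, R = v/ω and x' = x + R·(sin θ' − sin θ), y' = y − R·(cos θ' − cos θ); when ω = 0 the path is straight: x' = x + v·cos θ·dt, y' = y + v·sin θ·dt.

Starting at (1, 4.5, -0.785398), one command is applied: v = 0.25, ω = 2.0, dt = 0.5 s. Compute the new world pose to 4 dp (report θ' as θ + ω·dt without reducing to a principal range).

θ' = -0.7854 + 2.0·0.5 = 0.2146
R = v/ω = 0.25/2.0 = 0.1250
x' = 1 + 0.1250·(sin 0.2146 − sin -0.7854) = 1.1150
y' = 4.5 − 0.1250·(cos 0.2146 − cos -0.7854) = 4.4663

(1.1150, 4.4663, 0.2146)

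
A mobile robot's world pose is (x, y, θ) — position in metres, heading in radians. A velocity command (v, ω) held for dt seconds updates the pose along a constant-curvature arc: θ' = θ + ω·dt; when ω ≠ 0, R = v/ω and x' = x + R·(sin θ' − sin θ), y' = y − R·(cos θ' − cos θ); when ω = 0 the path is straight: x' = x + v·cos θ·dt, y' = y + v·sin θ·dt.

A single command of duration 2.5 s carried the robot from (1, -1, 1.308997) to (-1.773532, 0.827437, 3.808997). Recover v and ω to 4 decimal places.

Δθ = 3.808997 − 1.308997 = 2.500000
ω = Δθ/dt = 2.500000/2.5 = 1.0000
R = Δx/(sin θ' − sin θ) = 1.7500
v = R·ω = 1.7500·1.0000 = 1.7500

v = 1.7500, ω = 1.0000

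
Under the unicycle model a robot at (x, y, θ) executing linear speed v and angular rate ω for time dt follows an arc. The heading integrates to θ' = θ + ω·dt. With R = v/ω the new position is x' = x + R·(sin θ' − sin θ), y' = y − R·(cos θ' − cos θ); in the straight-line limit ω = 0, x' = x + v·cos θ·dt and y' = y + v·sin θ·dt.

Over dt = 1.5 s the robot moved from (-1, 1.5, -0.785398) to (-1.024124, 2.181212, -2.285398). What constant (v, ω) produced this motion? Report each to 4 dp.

Δθ = -2.285398 − -0.785398 = -1.500000
ω = Δθ/dt = -1.500000/1.5 = -1.0000
R = −Δy/(cos θ' − cos θ) = 0.5000
v = R·ω = 0.5000·-1.0000 = -0.5000

v = -0.5000, ω = -1.0000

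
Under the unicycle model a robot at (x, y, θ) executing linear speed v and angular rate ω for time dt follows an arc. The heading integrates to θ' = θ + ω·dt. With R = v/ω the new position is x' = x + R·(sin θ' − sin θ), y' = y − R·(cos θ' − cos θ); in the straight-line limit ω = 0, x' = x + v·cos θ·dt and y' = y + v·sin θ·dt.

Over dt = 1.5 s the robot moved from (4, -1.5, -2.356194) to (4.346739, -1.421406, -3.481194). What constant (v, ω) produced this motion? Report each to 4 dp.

v = -0.2500, ω = -0.7500

Δθ = -3.481194 − -2.356194 = -1.125000
ω = Δθ/dt = -1.125000/1.5 = -0.7500
R = Δx/(sin θ' − sin θ) = 0.3333
v = R·ω = 0.3333·-0.7500 = -0.2500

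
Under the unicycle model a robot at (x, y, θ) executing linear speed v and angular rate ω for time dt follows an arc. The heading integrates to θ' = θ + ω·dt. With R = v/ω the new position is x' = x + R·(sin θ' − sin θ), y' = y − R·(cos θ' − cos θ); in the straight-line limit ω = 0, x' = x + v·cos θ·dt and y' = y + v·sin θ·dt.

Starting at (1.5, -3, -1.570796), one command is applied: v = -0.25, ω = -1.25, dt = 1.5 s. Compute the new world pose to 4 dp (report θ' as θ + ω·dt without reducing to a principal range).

θ' = -1.5708 + -1.25·1.5 = -3.4458
R = v/ω = -0.25/-1.25 = 0.2000
x' = 1.5 + 0.2000·(sin -3.4458 − sin -1.5708) = 1.7599
y' = -3 − 0.2000·(cos -3.4458 − cos -1.5708) = -2.8092

(1.7599, -2.8092, -3.4458)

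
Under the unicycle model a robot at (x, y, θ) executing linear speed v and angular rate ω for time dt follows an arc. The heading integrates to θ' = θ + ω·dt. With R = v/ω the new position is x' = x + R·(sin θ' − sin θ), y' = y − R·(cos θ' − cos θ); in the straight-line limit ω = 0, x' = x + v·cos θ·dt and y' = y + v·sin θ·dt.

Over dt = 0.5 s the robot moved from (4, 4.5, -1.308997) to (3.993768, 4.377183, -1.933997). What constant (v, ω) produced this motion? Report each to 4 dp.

Δθ = -1.933997 − -1.308997 = -0.625000
ω = Δθ/dt = -0.625000/0.5 = -1.2500
R = −Δy/(cos θ' − cos θ) = -0.2000
v = R·ω = -0.2000·-1.2500 = 0.2500

v = 0.2500, ω = -1.2500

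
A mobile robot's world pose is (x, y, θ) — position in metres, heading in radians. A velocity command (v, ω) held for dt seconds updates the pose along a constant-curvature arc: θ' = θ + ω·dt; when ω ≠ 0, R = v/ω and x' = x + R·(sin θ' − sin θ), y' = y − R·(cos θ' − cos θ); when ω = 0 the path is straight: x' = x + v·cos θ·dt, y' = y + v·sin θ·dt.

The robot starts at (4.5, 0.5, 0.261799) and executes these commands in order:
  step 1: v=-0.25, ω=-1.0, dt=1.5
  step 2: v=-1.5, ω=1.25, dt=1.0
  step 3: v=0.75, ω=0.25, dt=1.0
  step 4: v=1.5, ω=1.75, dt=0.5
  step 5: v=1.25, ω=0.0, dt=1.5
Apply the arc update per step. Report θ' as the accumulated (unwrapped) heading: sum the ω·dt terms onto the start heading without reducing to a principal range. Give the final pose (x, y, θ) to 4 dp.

(5.1359, 3.7387, 1.1368)

step 1: θ'=-1.2382 (R=0.2500) → pose (4.1990, 0.6599, -1.2382)
step 2: θ'=0.0118 (R=-1.2000) → pose (3.0506, 1.4680, 0.0118)
step 3: θ'=0.2618 (R=3.0000) → pose (3.7917, 1.5700, 0.2618)
step 4: θ'=1.1368 (R=0.8571) → pose (4.3475, 2.0375, 1.1368)
step 5: θ'=1.1368 (straight) → pose (5.1359, 3.7387, 1.1368)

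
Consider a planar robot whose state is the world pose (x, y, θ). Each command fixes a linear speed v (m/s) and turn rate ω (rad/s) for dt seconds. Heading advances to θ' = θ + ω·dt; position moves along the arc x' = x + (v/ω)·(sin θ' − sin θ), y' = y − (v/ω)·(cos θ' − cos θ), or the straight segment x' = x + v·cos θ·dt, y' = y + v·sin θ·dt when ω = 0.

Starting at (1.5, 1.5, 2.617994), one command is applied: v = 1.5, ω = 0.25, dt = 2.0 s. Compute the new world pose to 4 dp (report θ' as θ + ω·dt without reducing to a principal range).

θ' = 2.6180 + 0.25·2.0 = 3.1180
R = v/ω = 1.5/0.25 = 6.0000
x' = 1.5 + 6.0000·(sin 3.1180 − sin 2.6180) = -1.3584
y' = 1.5 − 6.0000·(cos 3.1180 − cos 2.6180) = 2.3022

(-1.3584, 2.3022, 3.1180)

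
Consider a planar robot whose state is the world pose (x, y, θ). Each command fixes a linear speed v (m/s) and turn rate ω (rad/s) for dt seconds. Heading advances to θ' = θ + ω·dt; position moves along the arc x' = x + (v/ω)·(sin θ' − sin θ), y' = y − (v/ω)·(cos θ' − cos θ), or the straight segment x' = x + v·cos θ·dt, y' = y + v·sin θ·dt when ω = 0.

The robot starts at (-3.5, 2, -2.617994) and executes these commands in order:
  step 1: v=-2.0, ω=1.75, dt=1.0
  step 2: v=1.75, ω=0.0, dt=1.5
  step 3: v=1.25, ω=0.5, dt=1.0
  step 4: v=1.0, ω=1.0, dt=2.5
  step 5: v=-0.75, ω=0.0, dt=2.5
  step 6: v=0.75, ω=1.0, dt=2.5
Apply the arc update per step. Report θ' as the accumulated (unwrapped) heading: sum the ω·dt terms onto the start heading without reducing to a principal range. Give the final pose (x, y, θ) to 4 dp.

step 1: θ'=-0.8680 (R=-1.1429) → pose (-3.1994, 3.7284, -0.8680)
step 2: θ'=-0.8680 (straight) → pose (-1.5027, 1.7255, -0.8680)
step 3: θ'=-0.3680 (R=2.5000) → pose (-0.4945, 1.0087, -0.3680)
step 4: θ'=2.1320 (R=1.0000) → pose (0.7119, 2.4740, 2.1320)
step 5: θ'=2.1320 (straight) → pose (1.7098, 0.8866, 2.1320)
step 6: θ'=4.6320 (R=0.7500) → pose (0.3272, 0.5477, 4.6320)

(0.3272, 0.5477, 4.6320)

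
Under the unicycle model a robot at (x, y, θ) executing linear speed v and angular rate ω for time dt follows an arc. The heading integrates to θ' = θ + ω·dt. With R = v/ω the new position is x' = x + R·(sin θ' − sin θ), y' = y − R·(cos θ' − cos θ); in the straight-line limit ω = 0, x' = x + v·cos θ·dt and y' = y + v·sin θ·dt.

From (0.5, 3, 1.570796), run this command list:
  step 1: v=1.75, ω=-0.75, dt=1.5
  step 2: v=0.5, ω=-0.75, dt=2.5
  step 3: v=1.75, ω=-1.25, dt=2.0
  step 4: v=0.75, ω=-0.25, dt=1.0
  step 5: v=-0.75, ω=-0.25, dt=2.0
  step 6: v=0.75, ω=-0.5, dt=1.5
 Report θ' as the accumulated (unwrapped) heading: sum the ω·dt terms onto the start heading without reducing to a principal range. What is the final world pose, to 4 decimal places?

(0.7221, 3.6143, -5.4292)

step 1: θ'=0.4458 (R=-2.3333) → pose (1.8273, 5.1053, 0.4458)
step 2: θ'=-1.4292 (R=-0.6667) → pose (2.7747, 4.5979, -1.4292)
step 3: θ'=-3.9292 (R=-1.4000) → pose (0.3966, 3.4125, -3.9292)
step 4: θ'=-4.1792 (R=-3.0000) → pose (-0.0610, 4.0043, -4.1792)
step 5: θ'=-4.6792 (R=3.0000) → pose (0.3538, 2.5790, -4.6792)
step 6: θ'=-5.4292 (R=-1.5000) → pose (0.7221, 3.6143, -5.4292)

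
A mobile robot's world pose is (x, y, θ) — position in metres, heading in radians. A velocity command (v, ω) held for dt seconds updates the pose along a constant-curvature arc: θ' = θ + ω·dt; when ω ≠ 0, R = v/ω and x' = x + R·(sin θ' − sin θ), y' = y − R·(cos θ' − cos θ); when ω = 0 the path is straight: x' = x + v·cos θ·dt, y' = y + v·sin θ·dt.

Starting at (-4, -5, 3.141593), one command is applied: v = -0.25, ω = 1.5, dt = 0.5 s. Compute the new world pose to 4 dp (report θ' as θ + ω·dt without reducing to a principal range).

θ' = 3.1416 + 1.5·0.5 = 3.8916
R = v/ω = -0.25/1.5 = -0.1667
x' = -4 + -0.1667·(sin 3.8916 − sin 3.1416) = -3.8864
y' = -5 − -0.1667·(cos 3.8916 − cos 3.1416) = -4.9553

(-3.8864, -4.9553, 3.8916)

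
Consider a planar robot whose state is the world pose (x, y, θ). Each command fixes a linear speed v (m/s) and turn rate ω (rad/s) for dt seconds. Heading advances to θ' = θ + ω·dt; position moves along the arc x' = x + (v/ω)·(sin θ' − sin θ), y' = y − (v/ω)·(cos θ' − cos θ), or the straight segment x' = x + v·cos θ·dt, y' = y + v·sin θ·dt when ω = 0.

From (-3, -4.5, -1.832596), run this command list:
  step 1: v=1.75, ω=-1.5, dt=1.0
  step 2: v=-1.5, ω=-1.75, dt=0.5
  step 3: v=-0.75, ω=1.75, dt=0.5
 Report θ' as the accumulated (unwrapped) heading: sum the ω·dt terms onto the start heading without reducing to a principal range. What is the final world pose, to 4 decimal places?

step 1: θ'=-3.3326 (R=-1.1667) → pose (-4.3484, -5.3435, -3.3326)
step 2: θ'=-4.2076 (R=0.8571) → pose (-3.7609, -5.7705, -4.2076)
step 3: θ'=-3.3326 (R=-0.4286) → pose (-3.4671, -5.9840, -3.3326)

(-3.4671, -5.9840, -3.3326)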